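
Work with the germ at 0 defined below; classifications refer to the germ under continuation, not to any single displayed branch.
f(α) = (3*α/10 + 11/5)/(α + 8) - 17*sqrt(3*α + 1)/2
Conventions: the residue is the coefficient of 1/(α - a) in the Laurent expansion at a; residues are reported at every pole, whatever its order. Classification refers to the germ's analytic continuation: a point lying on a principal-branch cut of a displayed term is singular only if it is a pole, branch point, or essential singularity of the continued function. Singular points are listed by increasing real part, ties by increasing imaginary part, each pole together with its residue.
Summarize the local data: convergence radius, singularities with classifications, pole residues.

Radius of convergence at 0: 1/3.
At -8: a pole of order 1; residue -1/5.
At -1/3: an algebraic (square-root) branch point.

Denominator factor (α + 8): pole of order 1 at -8, modulus 8.
Branch term (-17/2)*sqrt(1 - α/(-1/3)): its argument vanishes at α = -1/3, a square-root branch point, modulus 1/3.
The radius of convergence is the smallest modulus among the singular points: 1/3.
The branch term is analytic at -8 and contributes nothing to the residue; only the rational part matters.
At the order-1 pole -8 set g(α) = (α - (-8))*(rational part) = 3*α/10 + 11/5.
Simple pole: residue = g(a) at a = -8, which is -1/5.
List the singular points by increasing real part (a conjugate pair: the negative imaginary part first).


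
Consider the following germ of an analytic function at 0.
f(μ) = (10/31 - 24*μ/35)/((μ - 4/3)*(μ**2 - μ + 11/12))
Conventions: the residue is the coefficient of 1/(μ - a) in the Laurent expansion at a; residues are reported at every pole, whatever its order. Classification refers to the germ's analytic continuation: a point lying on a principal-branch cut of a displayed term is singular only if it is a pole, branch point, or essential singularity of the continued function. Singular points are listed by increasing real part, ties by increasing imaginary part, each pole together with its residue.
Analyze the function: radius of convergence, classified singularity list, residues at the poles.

Radius of convergence at 0: (1/6)*sqrt(33).
At (1/2) - ((1/3)*sqrt(6))*i: a pole of order 1; residue (11556/53165) - ((4299/53165)*sqrt(6))*i.
At (1/2) + ((1/3)*sqrt(6))*i: a pole of order 1; residue (11556/53165) + ((4299/53165)*sqrt(6))*i.
At 4/3: a pole of order 1; residue -23112/53165.

Denominator factor (μ**2 - μ + 11/12): discriminant -8/3, complex-conjugate roots (1/2) + ((1/3)*sqrt(6))*i and (1/2) - ((1/3)*sqrt(6))*i; poles of order 1, moduli (1/6)*sqrt(33) and (1/6)*sqrt(33).
Denominator factor (μ - 4/3): pole of order 1 at 4/3, modulus 4/3.
The radius of convergence is the smallest modulus among the singular points: (1/6)*sqrt(33).
The factor μ**2 - μ + 11/12 splits as (μ - a)(μ - a') with a = (1/2) - ((1/3)*sqrt(6))*i, a' = (1/2) + ((1/3)*sqrt(6))*i. At the order-1 pole a set g(μ) = (μ - a)*f(μ) = [(10/31 - 24*μ/35)/(μ - 4/3)] / (μ - a').
Simple pole: residue = g(a) at a = (1/2) - ((1/3)*sqrt(6))*i, which is (11556/53165) - ((4299/53165)*sqrt(6))*i.
The factor μ**2 - μ + 11/12 splits as (μ - a)(μ - a') with a = (1/2) + ((1/3)*sqrt(6))*i, a' = (1/2) - ((1/3)*sqrt(6))*i. At the order-1 pole a set g(μ) = (μ - a)*f(μ) = [(10/31 - 24*μ/35)/(μ - 4/3)] / (μ - a').
Simple pole: residue = g(a) at a = (1/2) + ((1/3)*sqrt(6))*i, which is (11556/53165) + ((4299/53165)*sqrt(6))*i.
At the order-1 pole 4/3 set g(μ) = (μ - (4/3))*f(μ) = (10/31 - 24*μ/35)/(μ**2 - μ + 11/12).
Simple pole: residue = g(a) at a = 4/3, which is -23112/53165.
List the singular points by increasing real part (a conjugate pair: the negative imaginary part first).


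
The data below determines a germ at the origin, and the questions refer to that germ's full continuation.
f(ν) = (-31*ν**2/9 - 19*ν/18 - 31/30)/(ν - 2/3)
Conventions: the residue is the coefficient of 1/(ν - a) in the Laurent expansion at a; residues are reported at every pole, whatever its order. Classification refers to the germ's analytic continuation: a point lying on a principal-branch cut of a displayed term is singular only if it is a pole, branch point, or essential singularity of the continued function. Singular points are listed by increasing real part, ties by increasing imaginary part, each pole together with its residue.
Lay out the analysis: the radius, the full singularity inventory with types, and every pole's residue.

Denominator factor (ν - 2/3): pole of order 1 at 2/3, modulus 2/3.
The radius of convergence is the smallest modulus among the singular points: 2/3.
At the order-1 pole 2/3 set g(ν) = (ν - (2/3))*f(ν) = -31*ν**2/9 - 19*ν/18 - 31/30.
Simple pole: residue = g(a) at a = 2/3, which is -2647/810.

Radius of convergence at 0: 2/3.
At 2/3: a pole of order 1; residue -2647/810.


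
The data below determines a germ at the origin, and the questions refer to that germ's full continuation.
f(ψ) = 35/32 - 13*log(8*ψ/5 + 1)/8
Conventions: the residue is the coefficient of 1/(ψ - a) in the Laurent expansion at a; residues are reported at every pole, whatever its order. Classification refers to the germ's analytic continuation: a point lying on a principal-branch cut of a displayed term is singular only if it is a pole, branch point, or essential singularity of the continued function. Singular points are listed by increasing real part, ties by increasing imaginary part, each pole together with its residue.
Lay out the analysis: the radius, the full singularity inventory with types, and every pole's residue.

Radius of convergence at 0: 5/8.
At -5/8: a logarithmic branch point.

Branch term (-13/8)*log(1 - ψ/(-5/8)): its argument vanishes at ψ = -5/8, a logarithmic branch point, modulus 5/8.
The radius of convergence is the smallest modulus among the singular points: 5/8.


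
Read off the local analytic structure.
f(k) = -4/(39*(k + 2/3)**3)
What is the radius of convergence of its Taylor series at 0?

The radius of convergence is 2/3.

Denominator factor (k + 2/3)^3: pole of order 3 at -2/3, modulus 2/3.
The radius of convergence is the smallest modulus among the singular points: 2/3.


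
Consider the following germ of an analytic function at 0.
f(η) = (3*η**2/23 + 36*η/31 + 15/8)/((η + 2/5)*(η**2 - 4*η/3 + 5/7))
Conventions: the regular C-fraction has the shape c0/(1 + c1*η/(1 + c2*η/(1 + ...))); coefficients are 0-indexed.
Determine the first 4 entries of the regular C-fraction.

Taylor coefficients (expand at 0): a_0 = 105/16, a_1 = -91/992, a_2 = 15025787/684480, a_3 = -763292873/20534400.
c0 = a_0 = 105/16. Peel one level at a time: if S = 1 + c*η/S' with S'(0) = 1, then c is the η-coefficient of S and S' = c*η/(S - 1).
S_1 = c0/f = 1 + (13/930)*η + (-5544907/1657725)*η^2 + ...; c1 = 13/930.
S_2 = c1*η/(S_1 - 1) = 1 + (11089814/46345)*η + (25416859749/447005)*η^2 + ...; c2 = 11089814/46345.
S_3 = c2*η/(S_2 - 1) = 1 + (-46348391307/195050258)*η + ...; c3 = -46348391307/195050258.

The regular C-fraction coefficients are [105/16, 13/930, 11089814/46345, -46348391307/195050258].


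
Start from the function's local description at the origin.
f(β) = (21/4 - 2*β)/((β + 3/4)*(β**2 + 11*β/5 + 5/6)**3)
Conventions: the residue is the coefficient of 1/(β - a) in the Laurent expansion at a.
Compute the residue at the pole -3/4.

The residue is -93312000/226981.

At the order-1 pole -3/4 set g(β) = (β - (-3/4))*f(β) = (21/4 - 2*β)/(β**2 + 11*β/5 + 5/6)**3.
Simple pole: residue = g(a) at a = -3/4, which is -93312000/226981.


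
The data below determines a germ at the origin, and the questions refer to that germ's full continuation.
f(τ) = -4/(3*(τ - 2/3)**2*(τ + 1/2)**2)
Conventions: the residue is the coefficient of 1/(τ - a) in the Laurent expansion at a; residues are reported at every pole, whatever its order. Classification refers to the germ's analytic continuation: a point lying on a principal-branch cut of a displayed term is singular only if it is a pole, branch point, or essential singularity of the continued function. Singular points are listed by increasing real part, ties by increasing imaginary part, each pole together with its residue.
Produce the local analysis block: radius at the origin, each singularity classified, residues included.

Denominator factor (τ + 1/2)^2: pole of order 2 at -1/2, modulus 1/2.
Denominator factor (τ - 2/3)^2: pole of order 2 at 2/3, modulus 2/3.
The radius of convergence is the smallest modulus among the singular points: 1/2.
At the order-2 pole -1/2 set g(τ) = (τ - (-1/2))^2*f(τ) = -4/(3*(τ - 2/3)**2).
Order-2 pole: residue = g'(a); g'(-1/2) = -576/343, so the residue is -576/343.
At the order-2 pole 2/3 set g(τ) = (τ - (2/3))^2*f(τ) = -4/(3*(τ + 1/2)**2).
Order-2 pole: residue = g'(a); g'(2/3) = 576/343, so the residue is 576/343.
List the singular points by increasing real part (a conjugate pair: the negative imaginary part first).

Radius of convergence at 0: 1/2.
At -1/2: a pole of order 2; residue -576/343.
At 2/3: a pole of order 2; residue 576/343.


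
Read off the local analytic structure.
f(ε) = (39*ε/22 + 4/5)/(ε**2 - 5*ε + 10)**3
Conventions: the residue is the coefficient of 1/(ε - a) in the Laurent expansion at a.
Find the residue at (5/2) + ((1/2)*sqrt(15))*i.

The residue is -((1151/123750)*sqrt(15))*i.

The factor ε**2 - 5*ε + 10 splits as (ε - a)(ε - a') with a = (5/2) + ((1/2)*sqrt(15))*i, a' = (5/2) - ((1/2)*sqrt(15))*i. At the order-3 pole a set g(ε) = (ε - a)^3*f(ε) = [39*ε/22 + 4/5] / (ε - a')^3.
Order-3 pole: residue = g''(a)/2; g''((5/2) + ((1/2)*sqrt(15))*i) = -((1151/61875)*sqrt(15))*i, so the residue is -((1151/123750)*sqrt(15))*i.


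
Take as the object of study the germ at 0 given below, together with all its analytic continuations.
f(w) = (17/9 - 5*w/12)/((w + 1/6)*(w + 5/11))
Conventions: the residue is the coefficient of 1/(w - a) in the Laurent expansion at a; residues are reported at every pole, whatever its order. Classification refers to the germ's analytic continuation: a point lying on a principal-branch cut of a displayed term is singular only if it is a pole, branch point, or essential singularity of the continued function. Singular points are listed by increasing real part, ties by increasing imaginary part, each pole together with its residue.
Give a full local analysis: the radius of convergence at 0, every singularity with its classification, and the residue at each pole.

Denominator factor (w + 1/6): pole of order 1 at -1/6, modulus 1/6.
Denominator factor (w + 5/11): pole of order 1 at -5/11, modulus 5/11.
The radius of convergence is the smallest modulus among the singular points: 1/6.
At the order-1 pole -5/11 set g(w) = (w - (-5/11))*f(w) = (17/9 - 5*w/12)/(w + 1/6).
Simple pole: residue = g(a) at a = -5/11, which is -823/114.
At the order-1 pole -1/6 set g(w) = (w - (-1/6))*f(w) = (17/9 - 5*w/12)/(w + 5/11).
Simple pole: residue = g(a) at a = -1/6, which is 517/76.
List the singular points by increasing real part (a conjugate pair: the negative imaginary part first).

Radius of convergence at 0: 1/6.
At -5/11: a pole of order 1; residue -823/114.
At -1/6: a pole of order 1; residue 517/76.


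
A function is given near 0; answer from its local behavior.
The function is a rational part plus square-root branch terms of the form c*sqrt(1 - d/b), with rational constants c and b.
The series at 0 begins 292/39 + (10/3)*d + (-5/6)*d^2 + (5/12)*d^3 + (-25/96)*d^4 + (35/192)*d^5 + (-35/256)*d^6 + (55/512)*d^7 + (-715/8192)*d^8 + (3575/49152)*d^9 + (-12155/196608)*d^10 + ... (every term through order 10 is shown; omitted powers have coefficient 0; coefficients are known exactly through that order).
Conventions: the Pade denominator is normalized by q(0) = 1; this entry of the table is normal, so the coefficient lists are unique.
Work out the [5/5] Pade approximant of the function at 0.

Taylor coefficients needed (read off): a_0 = 292/39, a_1 = 10/3, a_2 = -5/6, a_3 = 5/12, a_4 = -25/96, a_5 = 35/192, a_6 = -35/256, a_7 = 55/512, a_8 = -715/8192, a_9 = 3575/49152, a_10 = -12155/196608.
Write the denominator as Q(d) = 1 + q1*d + q2*d^2 + q3*d^3 + q4*d^4 + q5*d^5. Requiring Q*f - P = O(d^11) with deg P <= 5 kills the coefficients of d^6..d^10 in Q*f:
  d^6: a_6 + q1*a_5 + q2*a_4 + q3*a_3 + q4*a_2 + q5*a_1 = 0, i.e. -35/256 + (35/192)*q1 + (-25/96)*q2 + (5/12)*q3 + (-5/6)*q4 + (10/3)*q5 = 0.
  d^7: a_7 + q1*a_6 + q2*a_5 + q3*a_4 + q4*a_3 + q5*a_2 = 0, i.e. 55/512 + (-35/256)*q1 + (35/192)*q2 + (-25/96)*q3 + (5/12)*q4 + (-5/6)*q5 = 0.
  d^8: a_8 + q1*a_7 + q2*a_6 + q3*a_5 + q4*a_4 + q5*a_3 = 0, i.e. -715/8192 + (55/512)*q1 + (-35/256)*q2 + (35/192)*q3 + (-25/96)*q4 + (5/12)*q5 = 0.
  d^9: a_9 + q1*a_8 + q2*a_7 + q3*a_6 + q4*a_5 + q5*a_4 = 0, i.e. 3575/49152 + (-715/8192)*q1 + (55/512)*q2 + (-35/256)*q3 + (35/192)*q4 + (-25/96)*q5 = 0.
  d^10: a_10 + q1*a_9 + q2*a_8 + q3*a_7 + q4*a_6 + q5*a_5 = 0, i.e. -12155/196608 + (3575/49152)*q1 + (-715/8192)*q2 + (55/512)*q3 + (-35/256)*q4 + (35/192)*q5 = 0.
Solving this linear system: q1 = 9/4, q2 = 7/4, q3 = 35/64, q4 = 15/256, q5 = 1/1024.
The numerator is Q*f truncated at degree 5: P0 = a_0 = 292/39; P1 = a_1 + q1*a_0 = 787/39; P2 = a_2 + q1*a_1 + q2*a_0 = 257/13; P3 = a_3 + q1*a_2 + q2*a_1 + q3*a_0 = 5285/624; P4 = a_4 + q1*a_3 + q2*a_2 + q3*a_1 + q4*a_0 = 3695/2496; P5 = a_5 + q1*a_4 + q2*a_3 + q3*a_2 + q4*a_1 + q5*a_0 = 241/3328.

The Pade approximant has numerator coefficients [292/39, 787/39, 257/13, 5285/624, 3695/2496, 241/3328]; denominator coefficients [1, 9/4, 7/4, 35/64, 15/256, 1/1024].


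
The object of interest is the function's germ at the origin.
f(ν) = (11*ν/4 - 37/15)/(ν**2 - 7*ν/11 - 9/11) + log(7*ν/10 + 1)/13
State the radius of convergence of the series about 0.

Denominator factor (ν**2 - 7*ν/11 - 9/11): discriminant 445/121, real irrational roots 7/22 + (1/22)*sqrt(445) and 7/22 - (1/22)*sqrt(445); poles of order 1, moduli 7/22 + (1/22)*sqrt(445) and -7/22 + (1/22)*sqrt(445).
Branch term (1/13)*log(1 - ν/(-10/7)): its argument vanishes at ν = -10/7, a logarithmic branch point, modulus 10/7.
The radius of convergence is the smallest modulus among the singular points: -7/22 + (1/22)*sqrt(445).

The radius of convergence is -7/22 + (1/22)*sqrt(445).


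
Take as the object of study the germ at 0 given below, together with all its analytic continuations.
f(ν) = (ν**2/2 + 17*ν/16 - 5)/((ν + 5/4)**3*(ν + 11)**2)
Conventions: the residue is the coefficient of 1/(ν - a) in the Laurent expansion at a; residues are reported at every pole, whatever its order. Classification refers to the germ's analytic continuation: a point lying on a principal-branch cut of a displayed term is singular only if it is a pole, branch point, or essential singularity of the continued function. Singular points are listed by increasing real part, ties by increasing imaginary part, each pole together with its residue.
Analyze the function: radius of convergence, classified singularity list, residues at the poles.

Denominator factor (ν + 11)^2: pole of order 2 at -11, modulus 11.
Denominator factor (ν + 5/4)^3: pole of order 3 at -5/4, modulus 5/4.
The radius of convergence is the smallest modulus among the singular points: 5/4.
At the order-2 pole -11 set g(ν) = (ν - (-11))^2*f(ν) = (ν**2/2 + 17*ν/16 - 5)/(ν + 5/4)**3.
Order-2 pole: residue = g'(a); g'(-11) = -2948/771147, so the residue is -2948/771147.
At the order-3 pole -5/4 set g(ν) = (ν - (-5/4))^3*f(ν) = (ν**2/2 + 17*ν/16 - 5)/(ν + 11)**2.
Order-3 pole: residue = g''(a)/2; g''(-5/4) = 5896/771147, so the residue is 2948/771147.
List the singular points by increasing real part (a conjugate pair: the negative imaginary part first).

Radius of convergence at 0: 5/4.
At -11: a pole of order 2; residue -2948/771147.
At -5/4: a pole of order 3; residue 2948/771147.


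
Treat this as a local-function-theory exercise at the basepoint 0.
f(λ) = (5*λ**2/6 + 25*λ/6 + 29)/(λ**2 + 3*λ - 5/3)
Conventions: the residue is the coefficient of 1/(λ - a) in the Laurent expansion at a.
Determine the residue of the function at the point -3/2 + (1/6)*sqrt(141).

The residue is 5/6 + (251/423)*sqrt(141).

The factor λ**2 + 3*λ - 5/3 splits as (λ - a)(λ - a') with a = -3/2 + (1/6)*sqrt(141), a' = -3/2 - (1/6)*sqrt(141). At the order-1 pole a set g(λ) = (λ - a)*f(λ) = [5*λ**2/6 + 25*λ/6 + 29] / (λ - a').
Simple pole: residue = g(a) at a = -3/2 + (1/6)*sqrt(141), which is 5/6 + (251/423)*sqrt(141).


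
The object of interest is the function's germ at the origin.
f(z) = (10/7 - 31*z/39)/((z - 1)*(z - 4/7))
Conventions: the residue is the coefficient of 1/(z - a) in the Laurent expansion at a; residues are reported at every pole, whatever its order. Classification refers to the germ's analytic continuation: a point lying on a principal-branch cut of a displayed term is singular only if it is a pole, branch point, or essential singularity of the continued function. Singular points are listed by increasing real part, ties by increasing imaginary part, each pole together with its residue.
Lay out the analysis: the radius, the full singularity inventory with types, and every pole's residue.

Denominator factor (z - 4/7): pole of order 1 at 4/7, modulus 4/7.
Denominator factor (z - 1): pole of order 1 at 1, modulus 1.
The radius of convergence is the smallest modulus among the singular points: 4/7.
At the order-1 pole 4/7 set g(z) = (z - (4/7))*f(z) = (10/7 - 31*z/39)/(z - 1).
Simple pole: residue = g(a) at a = 4/7, which is -266/117.
At the order-1 pole 1 set g(z) = (z - (1))*f(z) = (10/7 - 31*z/39)/(z - 4/7).
Simple pole: residue = g(a) at a = 1, which is 173/117.
List the singular points by increasing real part (a conjugate pair: the negative imaginary part first).

Radius of convergence at 0: 4/7.
At 4/7: a pole of order 1; residue -266/117.
At 1: a pole of order 1; residue 173/117.


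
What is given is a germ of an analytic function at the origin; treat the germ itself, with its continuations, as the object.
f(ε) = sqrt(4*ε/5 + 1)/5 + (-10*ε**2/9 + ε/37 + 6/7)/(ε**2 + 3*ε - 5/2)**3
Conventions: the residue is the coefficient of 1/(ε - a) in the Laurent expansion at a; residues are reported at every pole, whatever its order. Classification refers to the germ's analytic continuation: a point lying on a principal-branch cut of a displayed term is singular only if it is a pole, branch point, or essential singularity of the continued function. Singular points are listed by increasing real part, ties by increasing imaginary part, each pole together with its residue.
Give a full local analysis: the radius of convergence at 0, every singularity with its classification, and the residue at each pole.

Radius of convergence at 0: -3/2 + (1/2)*sqrt(19).
At -3/2 - (1/2)*sqrt(19): a pole of order 3; residue -(1061/15988329)*sqrt(19).
At -5/4: an algebraic (square-root) branch point.
At -3/2 + (1/2)*sqrt(19): a pole of order 3; residue (1061/15988329)*sqrt(19).


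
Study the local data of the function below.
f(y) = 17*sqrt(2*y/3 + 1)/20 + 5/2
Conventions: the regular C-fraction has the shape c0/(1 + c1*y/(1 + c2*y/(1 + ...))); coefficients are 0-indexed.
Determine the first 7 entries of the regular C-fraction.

The regular C-fraction coefficients are [67/20, -17/201, 101/402, 67/606, 45/202, 101/810, 169/810].

Taylor coefficients (expand at 0): a_0 = 67/20, a_1 = 17/60, a_2 = -17/360, a_3 = 17/1080, a_4 = -17/2592, a_5 = 119/38880, a_6 = -119/77760.
c0 = a_0 = 67/20. Peel one level at a time: if S = 1 + c*y/S' with S'(0) = 1, then c is the y-coefficient of S and S' = c*y/(S - 1).
S_1 = c0/f = 1 + (-17/201)*y + (1717/80802)*y^2 + ...; c1 = -17/201.
S_2 = c1*y/(S_1 - 1) = 1 + (101/402)*y + (-1/36)*y^2 + ...; c2 = 101/402.
S_3 = c2*y/(S_2 - 1) = 1 + (67/606)*y + (-1005/40804)*y^2 + ...; c3 = 67/606.
S_4 = c3*y/(S_3 - 1) = 1 + (45/202)*y + (-1/36)*y^2 + ...; c4 = 45/202.
S_5 = c4*y/(S_4 - 1) = 1 + (101/810)*y + (-17069/656100)*y^2 + ...; c5 = 101/810.
S_6 = c5*y/(S_5 - 1) = 1 + (169/810)*y + ...; c6 = 169/810.


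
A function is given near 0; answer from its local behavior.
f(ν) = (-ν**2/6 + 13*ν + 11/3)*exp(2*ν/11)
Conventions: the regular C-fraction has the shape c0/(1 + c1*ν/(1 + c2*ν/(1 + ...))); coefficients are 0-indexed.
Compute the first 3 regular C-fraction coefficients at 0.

The regular C-fraction coefficients are [11/3, -41/11, 3213/902].

Taylor coefficients (expand at 0): a_0 = 11/3, a_1 = 41/3, a_2 = 149/66.
c0 = a_0 = 11/3. Peel one level at a time: if S = 1 + c*ν/S' with S'(0) = 1, then c is the ν-coefficient of S and S' = c*ν/(S - 1).
S_1 = c0/f = 1 + (-41/11)*ν + (3213/242)*ν^2 + ...; c1 = -41/11.
S_2 = c1*ν/(S_1 - 1) = 1 + (3213/902)*ν + ...; c2 = 3213/902.


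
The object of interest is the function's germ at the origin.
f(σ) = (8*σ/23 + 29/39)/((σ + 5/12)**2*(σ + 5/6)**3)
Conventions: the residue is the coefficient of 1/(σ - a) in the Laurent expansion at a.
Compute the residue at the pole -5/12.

At the order-2 pole -5/12 set g(σ) = (σ - (-5/12))^2*f(σ) = (8*σ/23 + 29/39)/(σ + 5/6)**3.
Order-2 pole: residue = g'(a); g'(-5/12) = -10236672/186875, so the residue is -10236672/186875.

The residue is -10236672/186875.


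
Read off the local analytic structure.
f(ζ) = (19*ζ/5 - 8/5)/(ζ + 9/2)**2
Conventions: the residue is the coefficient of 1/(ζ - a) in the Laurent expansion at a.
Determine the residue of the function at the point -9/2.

At the order-2 pole -9/2 set g(ζ) = (ζ - (-9/2))^2*f(ζ) = 19*ζ/5 - 8/5.
Order-2 pole: residue = g'(a); g'(-9/2) = 19/5, so the residue is 19/5.

The residue is 19/5.


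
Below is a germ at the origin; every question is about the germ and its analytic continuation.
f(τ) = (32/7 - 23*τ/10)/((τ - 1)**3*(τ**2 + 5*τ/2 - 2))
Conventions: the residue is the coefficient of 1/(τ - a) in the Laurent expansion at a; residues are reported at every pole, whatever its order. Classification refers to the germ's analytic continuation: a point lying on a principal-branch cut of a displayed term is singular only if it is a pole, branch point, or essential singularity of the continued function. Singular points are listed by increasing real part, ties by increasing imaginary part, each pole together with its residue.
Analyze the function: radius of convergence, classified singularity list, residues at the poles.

Radius of convergence at 0: -5/4 + (1/4)*sqrt(57).
At -5/4 - (1/4)*sqrt(57): a pole of order 1; residue -904/105 + (196/171)*sqrt(57).
At -5/4 + (1/4)*sqrt(57): a pole of order 1; residue -904/105 - (196/171)*sqrt(57).
At 1: a pole of order 3; residue 1808/105.


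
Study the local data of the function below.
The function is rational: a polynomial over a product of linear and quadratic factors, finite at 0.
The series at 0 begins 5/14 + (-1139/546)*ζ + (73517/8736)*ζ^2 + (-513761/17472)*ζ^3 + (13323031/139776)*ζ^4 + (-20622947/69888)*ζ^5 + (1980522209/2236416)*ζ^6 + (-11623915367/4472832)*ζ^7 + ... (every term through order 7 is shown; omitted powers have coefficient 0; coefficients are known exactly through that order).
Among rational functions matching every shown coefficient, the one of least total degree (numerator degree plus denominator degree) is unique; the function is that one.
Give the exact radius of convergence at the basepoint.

No rational of total degree below 5 reproduces all 8 coefficients; solving the [1/4] Pade equations on them gives f(ζ) = (10/7 - 19*ζ/39)/(ζ**2 + 11*ζ/2 + 2)**2, whose expansion matches every shown term.
Denominator factor (ζ**2 + 11*ζ/2 + 2)^2: discriminant 89/4, real irrational roots -11/4 + (1/4)*sqrt(89) and -11/4 - (1/4)*sqrt(89); poles of order 2, moduli 11/4 - (1/4)*sqrt(89) and 11/4 + (1/4)*sqrt(89).
The radius of convergence is the smallest modulus among the singular points: 11/4 - (1/4)*sqrt(89).

The radius of convergence is 11/4 - (1/4)*sqrt(89).


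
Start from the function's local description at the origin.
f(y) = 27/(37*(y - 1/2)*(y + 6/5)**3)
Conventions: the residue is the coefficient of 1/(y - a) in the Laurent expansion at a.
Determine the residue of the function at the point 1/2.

At the order-1 pole 1/2 set g(y) = (y - (1/2))*f(y) = 27/(37*(y + 6/5)**3).
Simple pole: residue = g(a) at a = 1/2, which is 27000/181781.

The residue is 27000/181781.


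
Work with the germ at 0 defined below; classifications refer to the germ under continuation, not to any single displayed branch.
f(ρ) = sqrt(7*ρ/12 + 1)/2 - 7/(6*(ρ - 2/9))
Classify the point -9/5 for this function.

The point is a regular point.

Denominator factors: ρ - 2/9 = -91/45 at ρ = -9/5 — none vanishes.
Branch term sqrt(1 - ρ/(-12/7)): argument at -9/5 is -1/20, nonzero, so -9/5 is not its branch point (a point on a principal cut is still regular for the continued germ).
So the germ continues analytically to -9/5.


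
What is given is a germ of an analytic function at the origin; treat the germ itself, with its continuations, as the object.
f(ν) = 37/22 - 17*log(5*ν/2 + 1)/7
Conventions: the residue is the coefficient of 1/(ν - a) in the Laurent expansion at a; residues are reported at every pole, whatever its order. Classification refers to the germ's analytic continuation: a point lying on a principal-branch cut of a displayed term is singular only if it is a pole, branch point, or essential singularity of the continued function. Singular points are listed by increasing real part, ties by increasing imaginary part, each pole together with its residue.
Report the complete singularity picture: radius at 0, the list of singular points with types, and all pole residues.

Radius of convergence at 0: 2/5.
At -2/5: a logarithmic branch point.

Branch term (-17/7)*log(1 - ν/(-2/5)): its argument vanishes at ν = -2/5, a logarithmic branch point, modulus 2/5.
The radius of convergence is the smallest modulus among the singular points: 2/5.


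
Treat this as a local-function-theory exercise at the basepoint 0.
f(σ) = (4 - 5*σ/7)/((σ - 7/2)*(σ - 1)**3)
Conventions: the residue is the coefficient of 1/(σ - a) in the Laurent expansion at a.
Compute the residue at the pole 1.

At the order-3 pole 1 set g(σ) = (σ - (1))^3*f(σ) = (4 - 5*σ/7)/(σ - 7/2).
Order-3 pole: residue = g''(a)/2; g''(1) = -24/125, so the residue is -12/125.

The residue is -12/125.


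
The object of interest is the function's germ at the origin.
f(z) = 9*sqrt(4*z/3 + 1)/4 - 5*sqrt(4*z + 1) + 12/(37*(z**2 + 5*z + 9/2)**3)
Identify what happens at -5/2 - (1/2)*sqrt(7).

The denominator factor z**2 + 5*z + 9/2 vanishes at -5/2 - (1/2)*sqrt(7) and appears to the power 3; the numerator there equals 12/37, nonzero, and no other factor vanishes.
The branch terms are analytic at this point.
Hence a pole whose order is the multiplicity, 3.

The point is a pole of order 3.


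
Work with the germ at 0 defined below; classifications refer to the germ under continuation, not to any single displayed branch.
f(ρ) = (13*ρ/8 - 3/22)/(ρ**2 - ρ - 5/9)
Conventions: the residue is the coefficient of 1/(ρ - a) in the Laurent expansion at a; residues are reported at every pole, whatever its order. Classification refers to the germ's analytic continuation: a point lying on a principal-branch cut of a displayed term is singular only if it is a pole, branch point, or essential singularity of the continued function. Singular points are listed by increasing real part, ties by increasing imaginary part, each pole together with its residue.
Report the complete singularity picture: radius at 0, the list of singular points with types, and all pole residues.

Denominator factor (ρ**2 - ρ - 5/9): discriminant 29/9, real irrational roots 1/2 + (1/6)*sqrt(29) and 1/2 - (1/6)*sqrt(29); poles of order 1, moduli 1/2 + (1/6)*sqrt(29) and -1/2 + (1/6)*sqrt(29).
The radius of convergence is the smallest modulus among the singular points: -1/2 + (1/6)*sqrt(29).
The factor ρ**2 - ρ - 5/9 splits as (ρ - a)(ρ - a') with a = 1/2 - (1/6)*sqrt(29), a' = 1/2 + (1/6)*sqrt(29). At the order-1 pole a set g(ρ) = (ρ - a)*f(ρ) = [13*ρ/8 - 3/22] / (ρ - a').
Simple pole: residue = g(a) at a = 1/2 - (1/6)*sqrt(29), which is 13/16 - (357/5104)*sqrt(29).
The factor ρ**2 - ρ - 5/9 splits as (ρ - a)(ρ - a') with a = 1/2 + (1/6)*sqrt(29), a' = 1/2 - (1/6)*sqrt(29). At the order-1 pole a set g(ρ) = (ρ - a)*f(ρ) = [13*ρ/8 - 3/22] / (ρ - a').
Simple pole: residue = g(a) at a = 1/2 + (1/6)*sqrt(29), which is 13/16 + (357/5104)*sqrt(29).
List the singular points by increasing real part (a conjugate pair: the negative imaginary part first).

Radius of convergence at 0: -1/2 + (1/6)*sqrt(29).
At 1/2 - (1/6)*sqrt(29): a pole of order 1; residue 13/16 - (357/5104)*sqrt(29).
At 1/2 + (1/6)*sqrt(29): a pole of order 1; residue 13/16 + (357/5104)*sqrt(29).


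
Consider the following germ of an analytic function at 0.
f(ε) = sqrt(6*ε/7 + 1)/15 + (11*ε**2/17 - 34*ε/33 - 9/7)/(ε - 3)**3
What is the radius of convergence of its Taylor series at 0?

Denominator factor (ε - 3)^3: pole of order 3 at 3, modulus 3.
Branch term (1/15)*sqrt(1 - ε/(-7/6)): its argument vanishes at ε = -7/6, a square-root branch point, modulus 7/6.
The radius of convergence is the smallest modulus among the singular points: 7/6.

The radius of convergence is 7/6.


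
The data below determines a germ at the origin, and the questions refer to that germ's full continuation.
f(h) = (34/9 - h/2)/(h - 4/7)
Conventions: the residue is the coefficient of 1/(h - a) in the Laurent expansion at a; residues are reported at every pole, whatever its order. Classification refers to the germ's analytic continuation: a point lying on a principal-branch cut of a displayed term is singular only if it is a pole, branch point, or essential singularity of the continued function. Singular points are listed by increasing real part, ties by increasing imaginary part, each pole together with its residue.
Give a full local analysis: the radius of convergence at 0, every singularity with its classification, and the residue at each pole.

Denominator factor (h - 4/7): pole of order 1 at 4/7, modulus 4/7.
The radius of convergence is the smallest modulus among the singular points: 4/7.
At the order-1 pole 4/7 set g(h) = (h - (4/7))*f(h) = 34/9 - h/2.
Simple pole: residue = g(a) at a = 4/7, which is 220/63.

Radius of convergence at 0: 4/7.
At 4/7: a pole of order 1; residue 220/63.


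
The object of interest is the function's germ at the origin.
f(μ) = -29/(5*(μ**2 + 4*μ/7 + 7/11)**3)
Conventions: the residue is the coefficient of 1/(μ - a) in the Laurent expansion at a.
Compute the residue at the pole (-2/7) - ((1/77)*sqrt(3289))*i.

The factor μ**2 + 4*μ/7 + 7/11 splits as (μ - a)(μ - a') with a = (-2/7) - ((1/77)*sqrt(3289))*i, a' = (-2/7) + ((1/77)*sqrt(3289))*i. At the order-3 pole a set g(μ) = (μ - a)^3*f(μ) = [-29/5] / (μ - a')^3.
Order-3 pole: residue = g''(a)/2; g''((-2/7) - ((1/77)*sqrt(3289))*i) = -((176927289/1069235960)*sqrt(3289))*i, so the residue is -((176927289/2138471920)*sqrt(3289))*i.

The residue is -((176927289/2138471920)*sqrt(3289))*i.


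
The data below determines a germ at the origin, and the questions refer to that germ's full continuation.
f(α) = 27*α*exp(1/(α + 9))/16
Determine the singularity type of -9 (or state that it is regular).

The exponent 1/(α - (-9)) has a pole at -9, so exp(1/(α - (-9))) takes every nonzero value near it: an essential singularity (not a pole of any order).

The point is an essential singularity.


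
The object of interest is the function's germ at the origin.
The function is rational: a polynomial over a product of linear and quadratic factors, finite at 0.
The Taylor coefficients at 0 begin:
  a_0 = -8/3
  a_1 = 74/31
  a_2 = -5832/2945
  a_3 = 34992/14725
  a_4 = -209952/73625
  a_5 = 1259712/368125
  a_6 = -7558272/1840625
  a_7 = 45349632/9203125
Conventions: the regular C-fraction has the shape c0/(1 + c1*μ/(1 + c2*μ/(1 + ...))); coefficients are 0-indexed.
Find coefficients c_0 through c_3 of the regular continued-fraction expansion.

Taylor coefficients (read off): a_0 = -8/3, a_1 = 74/31, a_2 = -5832/2945, a_3 = 34992/14725.
c0 = a_0 = -8/3. Peel one level at a time: if S = 1 + c*μ/S' with S'(0) = 1, then c is the μ-coefficient of S and S' = c*μ/(S - 1).
S_1 = c0/f = 1 + (111/124)*μ + (85743/1460720)*μ^2 + ...; c1 = 111/124.
S_2 = c1*μ/(S_1 - 1) = 1 + (-28581/435860)*μ + (-3796632/12355225)*μ^2 + ...; c2 = -28581/435860.
S_3 = c2*μ/(S_2 - 1) = 1 + (-22418208/4783915)*μ + ...; c3 = -22418208/4783915.

The regular C-fraction coefficients are [-8/3, 111/124, -28581/435860, -22418208/4783915].


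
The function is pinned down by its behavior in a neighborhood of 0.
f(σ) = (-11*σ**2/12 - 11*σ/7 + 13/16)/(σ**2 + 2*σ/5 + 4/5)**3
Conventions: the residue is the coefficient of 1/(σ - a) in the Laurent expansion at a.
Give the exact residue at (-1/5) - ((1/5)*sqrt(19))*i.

The factor σ**2 + 2*σ/5 + 4/5 splits as (σ - a)(σ - a') with a = (-1/5) - ((1/5)*sqrt(19))*i, a' = (-1/5) + ((1/5)*sqrt(19))*i. At the order-3 pole a set g(σ) = (σ - a)^3*f(σ) = [-11*σ**2/12 - 11*σ/7 + 13/16] / (σ - a')^3.
Order-3 pole: residue = g''(a)/2; g''((-1/5) - ((1/5)*sqrt(19))*i) = ((2702375/18436992)*sqrt(19))*i, so the residue is ((2702375/36873984)*sqrt(19))*i.

The residue is ((2702375/36873984)*sqrt(19))*i.


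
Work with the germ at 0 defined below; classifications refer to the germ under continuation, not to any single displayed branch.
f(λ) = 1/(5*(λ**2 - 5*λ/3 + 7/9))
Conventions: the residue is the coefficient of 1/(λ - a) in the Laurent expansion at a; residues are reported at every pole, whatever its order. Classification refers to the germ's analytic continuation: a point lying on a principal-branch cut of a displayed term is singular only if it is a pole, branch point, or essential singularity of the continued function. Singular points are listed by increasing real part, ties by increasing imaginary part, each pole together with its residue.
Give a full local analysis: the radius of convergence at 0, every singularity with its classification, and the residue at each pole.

Denominator factor (λ**2 - 5*λ/3 + 7/9): discriminant -1/3, complex-conjugate roots (5/6) + ((1/6)*sqrt(3))*i and (5/6) - ((1/6)*sqrt(3))*i; poles of order 1, moduli (1/3)*sqrt(7) and (1/3)*sqrt(7).
The radius of convergence is the smallest modulus among the singular points: (1/3)*sqrt(7).
The factor λ**2 - 5*λ/3 + 7/9 splits as (λ - a)(λ - a') with a = (5/6) - ((1/6)*sqrt(3))*i, a' = (5/6) + ((1/6)*sqrt(3))*i. At the order-1 pole a set g(λ) = (λ - a)*f(λ) = [1/5] / (λ - a').
Simple pole: residue = g(a) at a = (5/6) - ((1/6)*sqrt(3))*i, which is ((1/5)*sqrt(3))*i.
The factor λ**2 - 5*λ/3 + 7/9 splits as (λ - a)(λ - a') with a = (5/6) + ((1/6)*sqrt(3))*i, a' = (5/6) - ((1/6)*sqrt(3))*i. At the order-1 pole a set g(λ) = (λ - a)*f(λ) = [1/5] / (λ - a').
Simple pole: residue = g(a) at a = (5/6) + ((1/6)*sqrt(3))*i, which is -((1/5)*sqrt(3))*i.
List the singular points by increasing real part (a conjugate pair: the negative imaginary part first).

Radius of convergence at 0: (1/3)*sqrt(7).
At (5/6) - ((1/6)*sqrt(3))*i: a pole of order 1; residue ((1/5)*sqrt(3))*i.
At (5/6) + ((1/6)*sqrt(3))*i: a pole of order 1; residue -((1/5)*sqrt(3))*i.


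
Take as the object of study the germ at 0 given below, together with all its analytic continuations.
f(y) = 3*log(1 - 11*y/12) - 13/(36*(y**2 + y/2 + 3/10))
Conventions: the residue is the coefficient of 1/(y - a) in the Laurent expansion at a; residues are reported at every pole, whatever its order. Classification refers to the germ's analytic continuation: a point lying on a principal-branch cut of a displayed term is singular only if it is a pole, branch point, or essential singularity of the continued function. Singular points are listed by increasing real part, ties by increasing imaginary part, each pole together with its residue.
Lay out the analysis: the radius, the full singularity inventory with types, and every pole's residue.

Radius of convergence at 0: (1/10)*sqrt(30).
At (-1/4) - ((1/20)*sqrt(95))*i: a pole of order 1; residue -((13/342)*sqrt(95))*i.
At (-1/4) + ((1/20)*sqrt(95))*i: a pole of order 1; residue ((13/342)*sqrt(95))*i.
At 12/11: a logarithmic branch point.


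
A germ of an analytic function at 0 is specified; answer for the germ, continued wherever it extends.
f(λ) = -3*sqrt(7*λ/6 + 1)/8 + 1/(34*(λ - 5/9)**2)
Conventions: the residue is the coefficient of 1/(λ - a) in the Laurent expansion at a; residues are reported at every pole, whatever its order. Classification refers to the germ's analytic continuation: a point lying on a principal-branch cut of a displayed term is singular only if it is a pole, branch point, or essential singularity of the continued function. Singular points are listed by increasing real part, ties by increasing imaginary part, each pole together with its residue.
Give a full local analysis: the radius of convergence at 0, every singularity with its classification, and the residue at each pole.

Denominator factor (λ - 5/9)^2: pole of order 2 at 5/9, modulus 5/9.
Branch term (-3/8)*sqrt(1 - λ/(-6/7)): its argument vanishes at λ = -6/7, a square-root branch point, modulus 6/7.
The radius of convergence is the smallest modulus among the singular points: 5/9.
The branch term is analytic at 5/9 and contributes nothing to the residue; only the rational part matters.
At the order-2 pole 5/9 set g(λ) = (λ - (5/9))^2*(rational part) = 1/34.
Order-2 pole: residue = g'(a); g'(5/9) = 0, so the residue is 0.
List the singular points by increasing real part (a conjugate pair: the negative imaginary part first).

Radius of convergence at 0: 5/9.
At -6/7: an algebraic (square-root) branch point.
At 5/9: a pole of order 2; residue 0.


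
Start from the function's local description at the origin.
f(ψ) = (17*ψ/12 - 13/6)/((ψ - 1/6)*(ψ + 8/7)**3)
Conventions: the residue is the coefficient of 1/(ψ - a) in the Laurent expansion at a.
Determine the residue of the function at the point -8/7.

The residue is 143031/166375.

At the order-3 pole -8/7 set g(ψ) = (ψ - (-8/7))^3*f(ψ) = (17*ψ/12 - 13/6)/(ψ - 1/6).
Order-3 pole: residue = g''(a)/2; g''(-8/7) = 286062/166375, so the residue is 143031/166375.


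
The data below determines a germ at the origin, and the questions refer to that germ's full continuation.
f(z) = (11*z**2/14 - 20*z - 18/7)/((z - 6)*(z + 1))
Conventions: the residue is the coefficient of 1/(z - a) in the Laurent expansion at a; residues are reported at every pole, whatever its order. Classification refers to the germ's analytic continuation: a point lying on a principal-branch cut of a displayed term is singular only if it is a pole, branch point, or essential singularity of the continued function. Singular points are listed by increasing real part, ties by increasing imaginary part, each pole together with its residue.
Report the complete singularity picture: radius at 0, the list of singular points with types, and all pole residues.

Radius of convergence at 0: 1.
At -1: a pole of order 1; residue -255/98.
At 6: a pole of order 1; residue -660/49.

Denominator factor (z + 1): pole of order 1 at -1, modulus 1.
Denominator factor (z - 6): pole of order 1 at 6, modulus 6.
The radius of convergence is the smallest modulus among the singular points: 1.
At the order-1 pole -1 set g(z) = (z - (-1))*f(z) = (11*z**2/14 - 20*z - 18/7)/(z - 6).
Simple pole: residue = g(a) at a = -1, which is -255/98.
At the order-1 pole 6 set g(z) = (z - (6))*f(z) = (11*z**2/14 - 20*z - 18/7)/(z + 1).
Simple pole: residue = g(a) at a = 6, which is -660/49.
List the singular points by increasing real part (a conjugate pair: the negative imaginary part first).


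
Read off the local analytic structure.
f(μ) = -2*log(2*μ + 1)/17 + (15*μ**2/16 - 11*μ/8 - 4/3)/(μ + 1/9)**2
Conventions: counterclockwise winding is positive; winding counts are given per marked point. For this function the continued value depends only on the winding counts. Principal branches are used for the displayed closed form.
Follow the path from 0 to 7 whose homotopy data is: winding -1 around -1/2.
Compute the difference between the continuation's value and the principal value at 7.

The rational part is single-valued and drops out of the difference; each branch term changes only by its own monodromy.
(-2/17)*log(1 - μ/(-1/2)): each positive loop around -1/2 adds 2*pi*i to the log, so winding -1 contributes (-2/17)*(-1)*2*pi*i = (4/17)*pi*i.
Summing the contributions at μ = 7 gives (4/17)*pi*i.

Continued minus principal equals (4/17)*pi*i.
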